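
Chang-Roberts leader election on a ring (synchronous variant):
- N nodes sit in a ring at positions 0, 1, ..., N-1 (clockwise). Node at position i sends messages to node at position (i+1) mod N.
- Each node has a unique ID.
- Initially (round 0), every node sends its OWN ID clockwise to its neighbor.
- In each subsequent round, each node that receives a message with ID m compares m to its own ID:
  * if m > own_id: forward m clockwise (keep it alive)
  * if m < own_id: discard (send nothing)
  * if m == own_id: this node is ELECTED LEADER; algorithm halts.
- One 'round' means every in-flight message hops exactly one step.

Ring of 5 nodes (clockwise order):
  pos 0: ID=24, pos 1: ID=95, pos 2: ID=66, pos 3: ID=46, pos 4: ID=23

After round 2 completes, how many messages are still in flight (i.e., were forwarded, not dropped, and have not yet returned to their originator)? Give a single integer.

Round 1: pos1(id95) recv 24: drop; pos2(id66) recv 95: fwd; pos3(id46) recv 66: fwd; pos4(id23) recv 46: fwd; pos0(id24) recv 23: drop
Round 2: pos3(id46) recv 95: fwd; pos4(id23) recv 66: fwd; pos0(id24) recv 46: fwd
After round 2: 3 messages still in flight

Answer: 3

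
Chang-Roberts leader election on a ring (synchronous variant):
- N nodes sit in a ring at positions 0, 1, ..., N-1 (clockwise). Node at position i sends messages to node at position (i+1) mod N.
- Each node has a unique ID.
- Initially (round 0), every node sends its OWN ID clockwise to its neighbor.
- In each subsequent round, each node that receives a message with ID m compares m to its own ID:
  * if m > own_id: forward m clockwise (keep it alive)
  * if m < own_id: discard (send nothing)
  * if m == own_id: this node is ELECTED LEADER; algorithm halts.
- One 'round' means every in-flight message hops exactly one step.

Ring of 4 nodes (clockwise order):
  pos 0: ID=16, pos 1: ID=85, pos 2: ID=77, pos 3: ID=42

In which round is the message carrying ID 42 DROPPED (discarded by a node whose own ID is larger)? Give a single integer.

Round 1: pos1(id85) recv 16: drop; pos2(id77) recv 85: fwd; pos3(id42) recv 77: fwd; pos0(id16) recv 42: fwd
Round 2: pos3(id42) recv 85: fwd; pos0(id16) recv 77: fwd; pos1(id85) recv 42: drop
Round 3: pos0(id16) recv 85: fwd; pos1(id85) recv 77: drop
Round 4: pos1(id85) recv 85: ELECTED
Message ID 42 originates at pos 3; dropped at pos 1 in round 2

Answer: 2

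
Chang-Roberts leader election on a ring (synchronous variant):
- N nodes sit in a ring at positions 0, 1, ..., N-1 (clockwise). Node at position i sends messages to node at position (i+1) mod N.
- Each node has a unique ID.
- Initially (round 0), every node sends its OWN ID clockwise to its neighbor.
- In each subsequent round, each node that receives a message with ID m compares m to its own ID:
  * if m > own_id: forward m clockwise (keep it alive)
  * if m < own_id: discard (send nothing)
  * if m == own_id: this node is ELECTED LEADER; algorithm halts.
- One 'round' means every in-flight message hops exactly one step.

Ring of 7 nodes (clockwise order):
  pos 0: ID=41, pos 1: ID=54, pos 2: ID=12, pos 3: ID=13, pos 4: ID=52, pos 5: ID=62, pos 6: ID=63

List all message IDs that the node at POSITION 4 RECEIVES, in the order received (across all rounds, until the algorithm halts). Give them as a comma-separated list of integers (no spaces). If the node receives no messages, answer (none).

Round 1: pos1(id54) recv 41: drop; pos2(id12) recv 54: fwd; pos3(id13) recv 12: drop; pos4(id52) recv 13: drop; pos5(id62) recv 52: drop; pos6(id63) recv 62: drop; pos0(id41) recv 63: fwd
Round 2: pos3(id13) recv 54: fwd; pos1(id54) recv 63: fwd
Round 3: pos4(id52) recv 54: fwd; pos2(id12) recv 63: fwd
Round 4: pos5(id62) recv 54: drop; pos3(id13) recv 63: fwd
Round 5: pos4(id52) recv 63: fwd
Round 6: pos5(id62) recv 63: fwd
Round 7: pos6(id63) recv 63: ELECTED

Answer: 13,54,63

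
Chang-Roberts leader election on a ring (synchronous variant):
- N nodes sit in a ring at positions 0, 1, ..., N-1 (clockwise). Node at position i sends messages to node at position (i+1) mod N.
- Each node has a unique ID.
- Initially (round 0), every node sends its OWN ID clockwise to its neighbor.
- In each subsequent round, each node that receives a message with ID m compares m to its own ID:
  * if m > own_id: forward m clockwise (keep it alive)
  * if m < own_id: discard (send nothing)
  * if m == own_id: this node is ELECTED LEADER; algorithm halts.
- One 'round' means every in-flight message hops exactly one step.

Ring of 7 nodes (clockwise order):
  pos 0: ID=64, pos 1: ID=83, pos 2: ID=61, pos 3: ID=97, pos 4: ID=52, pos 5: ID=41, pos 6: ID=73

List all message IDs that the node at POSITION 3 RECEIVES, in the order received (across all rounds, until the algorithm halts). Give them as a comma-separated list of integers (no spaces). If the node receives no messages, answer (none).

Round 1: pos1(id83) recv 64: drop; pos2(id61) recv 83: fwd; pos3(id97) recv 61: drop; pos4(id52) recv 97: fwd; pos5(id41) recv 52: fwd; pos6(id73) recv 41: drop; pos0(id64) recv 73: fwd
Round 2: pos3(id97) recv 83: drop; pos5(id41) recv 97: fwd; pos6(id73) recv 52: drop; pos1(id83) recv 73: drop
Round 3: pos6(id73) recv 97: fwd
Round 4: pos0(id64) recv 97: fwd
Round 5: pos1(id83) recv 97: fwd
Round 6: pos2(id61) recv 97: fwd
Round 7: pos3(id97) recv 97: ELECTED

Answer: 61,83,97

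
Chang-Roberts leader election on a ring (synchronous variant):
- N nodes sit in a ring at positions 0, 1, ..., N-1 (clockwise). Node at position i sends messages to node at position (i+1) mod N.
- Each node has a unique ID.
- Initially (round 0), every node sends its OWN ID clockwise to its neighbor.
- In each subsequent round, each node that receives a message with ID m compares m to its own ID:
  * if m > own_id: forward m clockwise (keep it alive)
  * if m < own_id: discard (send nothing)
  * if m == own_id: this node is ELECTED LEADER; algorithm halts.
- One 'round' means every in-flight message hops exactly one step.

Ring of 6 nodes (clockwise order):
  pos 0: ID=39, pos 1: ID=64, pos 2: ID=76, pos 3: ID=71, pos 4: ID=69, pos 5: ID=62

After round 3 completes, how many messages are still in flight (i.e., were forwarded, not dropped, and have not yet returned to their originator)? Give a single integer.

Round 1: pos1(id64) recv 39: drop; pos2(id76) recv 64: drop; pos3(id71) recv 76: fwd; pos4(id69) recv 71: fwd; pos5(id62) recv 69: fwd; pos0(id39) recv 62: fwd
Round 2: pos4(id69) recv 76: fwd; pos5(id62) recv 71: fwd; pos0(id39) recv 69: fwd; pos1(id64) recv 62: drop
Round 3: pos5(id62) recv 76: fwd; pos0(id39) recv 71: fwd; pos1(id64) recv 69: fwd
After round 3: 3 messages still in flight

Answer: 3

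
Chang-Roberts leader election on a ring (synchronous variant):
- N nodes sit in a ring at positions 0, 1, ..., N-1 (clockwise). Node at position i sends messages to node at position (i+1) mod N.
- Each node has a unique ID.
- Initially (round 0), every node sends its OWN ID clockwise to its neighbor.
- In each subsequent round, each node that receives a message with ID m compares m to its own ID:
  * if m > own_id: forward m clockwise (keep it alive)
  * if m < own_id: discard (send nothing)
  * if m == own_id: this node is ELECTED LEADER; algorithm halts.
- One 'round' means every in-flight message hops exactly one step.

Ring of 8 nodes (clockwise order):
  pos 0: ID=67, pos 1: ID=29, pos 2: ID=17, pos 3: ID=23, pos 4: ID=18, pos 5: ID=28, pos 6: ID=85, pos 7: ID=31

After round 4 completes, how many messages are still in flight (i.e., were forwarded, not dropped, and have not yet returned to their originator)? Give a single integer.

Round 1: pos1(id29) recv 67: fwd; pos2(id17) recv 29: fwd; pos3(id23) recv 17: drop; pos4(id18) recv 23: fwd; pos5(id28) recv 18: drop; pos6(id85) recv 28: drop; pos7(id31) recv 85: fwd; pos0(id67) recv 31: drop
Round 2: pos2(id17) recv 67: fwd; pos3(id23) recv 29: fwd; pos5(id28) recv 23: drop; pos0(id67) recv 85: fwd
Round 3: pos3(id23) recv 67: fwd; pos4(id18) recv 29: fwd; pos1(id29) recv 85: fwd
Round 4: pos4(id18) recv 67: fwd; pos5(id28) recv 29: fwd; pos2(id17) recv 85: fwd
After round 4: 3 messages still in flight

Answer: 3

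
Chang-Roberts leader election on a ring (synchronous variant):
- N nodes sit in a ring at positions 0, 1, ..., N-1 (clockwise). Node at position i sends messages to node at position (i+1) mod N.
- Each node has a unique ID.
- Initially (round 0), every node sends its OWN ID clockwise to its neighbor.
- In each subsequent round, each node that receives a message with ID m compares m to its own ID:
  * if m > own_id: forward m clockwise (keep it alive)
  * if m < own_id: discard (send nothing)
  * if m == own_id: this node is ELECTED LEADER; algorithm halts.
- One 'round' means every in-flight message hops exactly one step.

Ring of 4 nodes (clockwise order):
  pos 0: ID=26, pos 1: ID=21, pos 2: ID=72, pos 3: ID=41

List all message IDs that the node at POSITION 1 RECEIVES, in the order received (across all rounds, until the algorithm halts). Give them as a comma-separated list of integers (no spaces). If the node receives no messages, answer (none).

Answer: 26,41,72

Derivation:
Round 1: pos1(id21) recv 26: fwd; pos2(id72) recv 21: drop; pos3(id41) recv 72: fwd; pos0(id26) recv 41: fwd
Round 2: pos2(id72) recv 26: drop; pos0(id26) recv 72: fwd; pos1(id21) recv 41: fwd
Round 3: pos1(id21) recv 72: fwd; pos2(id72) recv 41: drop
Round 4: pos2(id72) recv 72: ELECTED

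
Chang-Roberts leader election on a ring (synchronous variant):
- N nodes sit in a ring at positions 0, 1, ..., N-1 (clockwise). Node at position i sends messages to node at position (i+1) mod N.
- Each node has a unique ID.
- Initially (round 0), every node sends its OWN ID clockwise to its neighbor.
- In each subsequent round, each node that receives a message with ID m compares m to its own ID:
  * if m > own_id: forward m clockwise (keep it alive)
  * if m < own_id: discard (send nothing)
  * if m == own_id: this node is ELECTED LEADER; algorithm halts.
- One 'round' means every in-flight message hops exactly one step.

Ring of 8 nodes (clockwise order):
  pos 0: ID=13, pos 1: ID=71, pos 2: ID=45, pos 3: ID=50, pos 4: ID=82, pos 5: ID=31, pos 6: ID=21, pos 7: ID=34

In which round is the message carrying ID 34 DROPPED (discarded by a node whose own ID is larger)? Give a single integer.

Answer: 2

Derivation:
Round 1: pos1(id71) recv 13: drop; pos2(id45) recv 71: fwd; pos3(id50) recv 45: drop; pos4(id82) recv 50: drop; pos5(id31) recv 82: fwd; pos6(id21) recv 31: fwd; pos7(id34) recv 21: drop; pos0(id13) recv 34: fwd
Round 2: pos3(id50) recv 71: fwd; pos6(id21) recv 82: fwd; pos7(id34) recv 31: drop; pos1(id71) recv 34: drop
Round 3: pos4(id82) recv 71: drop; pos7(id34) recv 82: fwd
Round 4: pos0(id13) recv 82: fwd
Round 5: pos1(id71) recv 82: fwd
Round 6: pos2(id45) recv 82: fwd
Round 7: pos3(id50) recv 82: fwd
Round 8: pos4(id82) recv 82: ELECTED
Message ID 34 originates at pos 7; dropped at pos 1 in round 2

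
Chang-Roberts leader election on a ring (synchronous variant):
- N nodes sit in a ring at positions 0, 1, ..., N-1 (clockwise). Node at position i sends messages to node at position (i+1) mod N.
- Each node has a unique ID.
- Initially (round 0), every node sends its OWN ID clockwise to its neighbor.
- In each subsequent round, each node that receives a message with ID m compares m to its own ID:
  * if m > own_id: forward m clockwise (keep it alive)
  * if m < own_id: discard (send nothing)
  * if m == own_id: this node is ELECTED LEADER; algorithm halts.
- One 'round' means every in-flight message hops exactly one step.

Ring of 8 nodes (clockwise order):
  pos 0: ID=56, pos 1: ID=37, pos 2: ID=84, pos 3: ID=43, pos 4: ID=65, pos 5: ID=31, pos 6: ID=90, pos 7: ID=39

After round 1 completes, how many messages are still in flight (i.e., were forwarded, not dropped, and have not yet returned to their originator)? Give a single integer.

Answer: 4

Derivation:
Round 1: pos1(id37) recv 56: fwd; pos2(id84) recv 37: drop; pos3(id43) recv 84: fwd; pos4(id65) recv 43: drop; pos5(id31) recv 65: fwd; pos6(id90) recv 31: drop; pos7(id39) recv 90: fwd; pos0(id56) recv 39: drop
After round 1: 4 messages still in flight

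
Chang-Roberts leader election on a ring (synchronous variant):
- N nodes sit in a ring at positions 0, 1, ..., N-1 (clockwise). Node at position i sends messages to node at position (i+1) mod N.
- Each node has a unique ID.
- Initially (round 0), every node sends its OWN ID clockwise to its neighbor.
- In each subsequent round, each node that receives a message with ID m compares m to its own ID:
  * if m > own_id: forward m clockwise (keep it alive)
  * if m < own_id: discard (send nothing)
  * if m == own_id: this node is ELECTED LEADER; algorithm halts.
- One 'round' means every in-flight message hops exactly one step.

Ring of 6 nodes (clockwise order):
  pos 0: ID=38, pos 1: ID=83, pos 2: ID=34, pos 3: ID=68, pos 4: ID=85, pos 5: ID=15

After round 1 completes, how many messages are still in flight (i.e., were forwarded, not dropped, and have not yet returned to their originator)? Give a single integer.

Round 1: pos1(id83) recv 38: drop; pos2(id34) recv 83: fwd; pos3(id68) recv 34: drop; pos4(id85) recv 68: drop; pos5(id15) recv 85: fwd; pos0(id38) recv 15: drop
After round 1: 2 messages still in flight

Answer: 2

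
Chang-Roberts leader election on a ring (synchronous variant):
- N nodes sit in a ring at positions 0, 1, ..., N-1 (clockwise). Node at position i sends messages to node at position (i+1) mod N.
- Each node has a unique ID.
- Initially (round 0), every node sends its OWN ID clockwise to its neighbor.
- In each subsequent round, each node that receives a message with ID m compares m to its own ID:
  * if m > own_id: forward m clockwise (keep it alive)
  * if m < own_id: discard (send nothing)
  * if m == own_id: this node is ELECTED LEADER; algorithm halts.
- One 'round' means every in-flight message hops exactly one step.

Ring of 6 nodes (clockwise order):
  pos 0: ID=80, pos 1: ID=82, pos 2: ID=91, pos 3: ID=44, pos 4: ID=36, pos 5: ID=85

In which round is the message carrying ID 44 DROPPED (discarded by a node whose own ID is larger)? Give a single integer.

Answer: 2

Derivation:
Round 1: pos1(id82) recv 80: drop; pos2(id91) recv 82: drop; pos3(id44) recv 91: fwd; pos4(id36) recv 44: fwd; pos5(id85) recv 36: drop; pos0(id80) recv 85: fwd
Round 2: pos4(id36) recv 91: fwd; pos5(id85) recv 44: drop; pos1(id82) recv 85: fwd
Round 3: pos5(id85) recv 91: fwd; pos2(id91) recv 85: drop
Round 4: pos0(id80) recv 91: fwd
Round 5: pos1(id82) recv 91: fwd
Round 6: pos2(id91) recv 91: ELECTED
Message ID 44 originates at pos 3; dropped at pos 5 in round 2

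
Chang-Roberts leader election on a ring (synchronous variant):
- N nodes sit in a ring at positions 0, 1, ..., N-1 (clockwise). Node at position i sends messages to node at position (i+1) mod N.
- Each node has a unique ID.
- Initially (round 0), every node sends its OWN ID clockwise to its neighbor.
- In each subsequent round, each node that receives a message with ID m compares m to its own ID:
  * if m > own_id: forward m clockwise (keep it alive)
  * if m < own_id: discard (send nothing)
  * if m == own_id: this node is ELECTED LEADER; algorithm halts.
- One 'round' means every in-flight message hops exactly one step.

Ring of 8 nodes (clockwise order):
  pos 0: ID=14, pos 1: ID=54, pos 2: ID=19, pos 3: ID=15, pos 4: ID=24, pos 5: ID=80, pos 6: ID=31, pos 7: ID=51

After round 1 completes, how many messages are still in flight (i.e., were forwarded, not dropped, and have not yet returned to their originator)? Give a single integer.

Round 1: pos1(id54) recv 14: drop; pos2(id19) recv 54: fwd; pos3(id15) recv 19: fwd; pos4(id24) recv 15: drop; pos5(id80) recv 24: drop; pos6(id31) recv 80: fwd; pos7(id51) recv 31: drop; pos0(id14) recv 51: fwd
After round 1: 4 messages still in flight

Answer: 4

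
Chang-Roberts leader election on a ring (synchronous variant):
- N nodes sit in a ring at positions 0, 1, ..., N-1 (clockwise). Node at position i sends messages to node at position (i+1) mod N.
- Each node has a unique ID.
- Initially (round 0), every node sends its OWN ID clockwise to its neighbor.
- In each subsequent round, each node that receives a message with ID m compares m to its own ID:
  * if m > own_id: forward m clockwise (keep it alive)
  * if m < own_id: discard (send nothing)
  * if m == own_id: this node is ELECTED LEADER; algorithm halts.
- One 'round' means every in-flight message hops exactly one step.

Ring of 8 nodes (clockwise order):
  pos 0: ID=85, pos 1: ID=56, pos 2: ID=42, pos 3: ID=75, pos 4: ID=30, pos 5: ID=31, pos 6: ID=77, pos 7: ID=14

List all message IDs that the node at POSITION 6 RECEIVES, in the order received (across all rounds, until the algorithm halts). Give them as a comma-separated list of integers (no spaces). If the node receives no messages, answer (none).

Round 1: pos1(id56) recv 85: fwd; pos2(id42) recv 56: fwd; pos3(id75) recv 42: drop; pos4(id30) recv 75: fwd; pos5(id31) recv 30: drop; pos6(id77) recv 31: drop; pos7(id14) recv 77: fwd; pos0(id85) recv 14: drop
Round 2: pos2(id42) recv 85: fwd; pos3(id75) recv 56: drop; pos5(id31) recv 75: fwd; pos0(id85) recv 77: drop
Round 3: pos3(id75) recv 85: fwd; pos6(id77) recv 75: drop
Round 4: pos4(id30) recv 85: fwd
Round 5: pos5(id31) recv 85: fwd
Round 6: pos6(id77) recv 85: fwd
Round 7: pos7(id14) recv 85: fwd
Round 8: pos0(id85) recv 85: ELECTED

Answer: 31,75,85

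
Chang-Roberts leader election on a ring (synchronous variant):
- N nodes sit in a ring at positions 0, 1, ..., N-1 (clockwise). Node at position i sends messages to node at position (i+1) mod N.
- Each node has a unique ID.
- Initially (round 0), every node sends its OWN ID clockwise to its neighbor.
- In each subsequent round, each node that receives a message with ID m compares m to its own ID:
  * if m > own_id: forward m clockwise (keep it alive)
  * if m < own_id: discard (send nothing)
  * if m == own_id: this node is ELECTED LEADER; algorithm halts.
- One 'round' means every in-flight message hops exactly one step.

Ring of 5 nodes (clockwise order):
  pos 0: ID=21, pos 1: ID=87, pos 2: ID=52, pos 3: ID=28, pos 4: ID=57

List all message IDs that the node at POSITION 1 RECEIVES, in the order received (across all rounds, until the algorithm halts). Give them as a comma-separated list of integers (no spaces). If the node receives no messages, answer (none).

Round 1: pos1(id87) recv 21: drop; pos2(id52) recv 87: fwd; pos3(id28) recv 52: fwd; pos4(id57) recv 28: drop; pos0(id21) recv 57: fwd
Round 2: pos3(id28) recv 87: fwd; pos4(id57) recv 52: drop; pos1(id87) recv 57: drop
Round 3: pos4(id57) recv 87: fwd
Round 4: pos0(id21) recv 87: fwd
Round 5: pos1(id87) recv 87: ELECTED

Answer: 21,57,87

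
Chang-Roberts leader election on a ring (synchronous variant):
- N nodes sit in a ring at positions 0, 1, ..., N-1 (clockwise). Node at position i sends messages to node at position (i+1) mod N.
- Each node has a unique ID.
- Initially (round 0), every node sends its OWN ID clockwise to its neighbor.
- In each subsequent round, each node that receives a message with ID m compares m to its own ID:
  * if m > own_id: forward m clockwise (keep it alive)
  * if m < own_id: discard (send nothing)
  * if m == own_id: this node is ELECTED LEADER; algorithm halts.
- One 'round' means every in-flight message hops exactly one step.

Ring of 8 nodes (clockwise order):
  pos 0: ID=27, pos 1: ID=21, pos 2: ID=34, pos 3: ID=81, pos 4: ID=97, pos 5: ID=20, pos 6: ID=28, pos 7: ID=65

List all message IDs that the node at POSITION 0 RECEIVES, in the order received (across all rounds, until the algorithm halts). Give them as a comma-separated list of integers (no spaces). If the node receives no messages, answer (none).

Answer: 65,97

Derivation:
Round 1: pos1(id21) recv 27: fwd; pos2(id34) recv 21: drop; pos3(id81) recv 34: drop; pos4(id97) recv 81: drop; pos5(id20) recv 97: fwd; pos6(id28) recv 20: drop; pos7(id65) recv 28: drop; pos0(id27) recv 65: fwd
Round 2: pos2(id34) recv 27: drop; pos6(id28) recv 97: fwd; pos1(id21) recv 65: fwd
Round 3: pos7(id65) recv 97: fwd; pos2(id34) recv 65: fwd
Round 4: pos0(id27) recv 97: fwd; pos3(id81) recv 65: drop
Round 5: pos1(id21) recv 97: fwd
Round 6: pos2(id34) recv 97: fwd
Round 7: pos3(id81) recv 97: fwd
Round 8: pos4(id97) recv 97: ELECTED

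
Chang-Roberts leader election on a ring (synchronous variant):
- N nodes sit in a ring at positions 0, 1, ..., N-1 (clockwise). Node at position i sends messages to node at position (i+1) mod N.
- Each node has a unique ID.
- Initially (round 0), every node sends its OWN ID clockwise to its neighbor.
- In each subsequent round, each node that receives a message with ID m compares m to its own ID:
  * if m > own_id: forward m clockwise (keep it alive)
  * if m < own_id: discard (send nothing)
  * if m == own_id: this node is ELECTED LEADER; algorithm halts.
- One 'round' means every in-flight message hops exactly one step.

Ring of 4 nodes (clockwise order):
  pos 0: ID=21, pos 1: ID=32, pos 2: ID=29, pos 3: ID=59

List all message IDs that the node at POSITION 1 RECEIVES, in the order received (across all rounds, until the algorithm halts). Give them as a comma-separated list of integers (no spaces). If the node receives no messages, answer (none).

Round 1: pos1(id32) recv 21: drop; pos2(id29) recv 32: fwd; pos3(id59) recv 29: drop; pos0(id21) recv 59: fwd
Round 2: pos3(id59) recv 32: drop; pos1(id32) recv 59: fwd
Round 3: pos2(id29) recv 59: fwd
Round 4: pos3(id59) recv 59: ELECTED

Answer: 21,59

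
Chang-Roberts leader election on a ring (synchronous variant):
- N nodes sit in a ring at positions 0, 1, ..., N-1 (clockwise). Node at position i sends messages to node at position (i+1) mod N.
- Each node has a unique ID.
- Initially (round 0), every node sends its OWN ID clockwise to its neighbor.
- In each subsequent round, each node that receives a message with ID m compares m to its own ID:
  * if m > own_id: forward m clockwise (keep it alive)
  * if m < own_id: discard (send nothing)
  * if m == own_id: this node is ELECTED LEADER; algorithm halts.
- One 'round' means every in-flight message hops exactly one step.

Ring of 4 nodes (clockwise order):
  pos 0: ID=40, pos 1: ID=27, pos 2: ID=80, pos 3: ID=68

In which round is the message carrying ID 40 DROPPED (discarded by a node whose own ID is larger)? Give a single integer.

Answer: 2

Derivation:
Round 1: pos1(id27) recv 40: fwd; pos2(id80) recv 27: drop; pos3(id68) recv 80: fwd; pos0(id40) recv 68: fwd
Round 2: pos2(id80) recv 40: drop; pos0(id40) recv 80: fwd; pos1(id27) recv 68: fwd
Round 3: pos1(id27) recv 80: fwd; pos2(id80) recv 68: drop
Round 4: pos2(id80) recv 80: ELECTED
Message ID 40 originates at pos 0; dropped at pos 2 in round 2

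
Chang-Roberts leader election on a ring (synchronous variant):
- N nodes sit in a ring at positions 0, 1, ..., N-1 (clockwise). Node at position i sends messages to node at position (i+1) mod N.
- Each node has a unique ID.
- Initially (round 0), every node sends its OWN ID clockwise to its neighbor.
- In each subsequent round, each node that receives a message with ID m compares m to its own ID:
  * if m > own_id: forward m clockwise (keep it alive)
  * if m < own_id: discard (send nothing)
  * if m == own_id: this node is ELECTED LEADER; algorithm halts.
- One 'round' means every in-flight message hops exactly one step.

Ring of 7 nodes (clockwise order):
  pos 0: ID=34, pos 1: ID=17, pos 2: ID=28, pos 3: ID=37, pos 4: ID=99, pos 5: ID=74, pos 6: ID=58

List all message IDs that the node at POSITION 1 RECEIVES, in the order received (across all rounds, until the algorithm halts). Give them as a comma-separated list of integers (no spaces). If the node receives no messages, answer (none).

Round 1: pos1(id17) recv 34: fwd; pos2(id28) recv 17: drop; pos3(id37) recv 28: drop; pos4(id99) recv 37: drop; pos5(id74) recv 99: fwd; pos6(id58) recv 74: fwd; pos0(id34) recv 58: fwd
Round 2: pos2(id28) recv 34: fwd; pos6(id58) recv 99: fwd; pos0(id34) recv 74: fwd; pos1(id17) recv 58: fwd
Round 3: pos3(id37) recv 34: drop; pos0(id34) recv 99: fwd; pos1(id17) recv 74: fwd; pos2(id28) recv 58: fwd
Round 4: pos1(id17) recv 99: fwd; pos2(id28) recv 74: fwd; pos3(id37) recv 58: fwd
Round 5: pos2(id28) recv 99: fwd; pos3(id37) recv 74: fwd; pos4(id99) recv 58: drop
Round 6: pos3(id37) recv 99: fwd; pos4(id99) recv 74: drop
Round 7: pos4(id99) recv 99: ELECTED

Answer: 34,58,74,99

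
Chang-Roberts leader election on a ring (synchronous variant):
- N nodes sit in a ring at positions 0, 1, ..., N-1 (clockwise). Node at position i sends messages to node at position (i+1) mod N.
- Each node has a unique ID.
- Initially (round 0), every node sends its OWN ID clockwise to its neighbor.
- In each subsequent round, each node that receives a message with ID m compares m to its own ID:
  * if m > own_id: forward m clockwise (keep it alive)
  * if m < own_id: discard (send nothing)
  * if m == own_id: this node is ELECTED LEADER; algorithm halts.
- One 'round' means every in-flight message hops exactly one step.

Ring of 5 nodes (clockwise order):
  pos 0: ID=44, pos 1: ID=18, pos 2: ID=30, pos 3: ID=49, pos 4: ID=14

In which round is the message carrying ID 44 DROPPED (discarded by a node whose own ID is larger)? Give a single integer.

Round 1: pos1(id18) recv 44: fwd; pos2(id30) recv 18: drop; pos3(id49) recv 30: drop; pos4(id14) recv 49: fwd; pos0(id44) recv 14: drop
Round 2: pos2(id30) recv 44: fwd; pos0(id44) recv 49: fwd
Round 3: pos3(id49) recv 44: drop; pos1(id18) recv 49: fwd
Round 4: pos2(id30) recv 49: fwd
Round 5: pos3(id49) recv 49: ELECTED
Message ID 44 originates at pos 0; dropped at pos 3 in round 3

Answer: 3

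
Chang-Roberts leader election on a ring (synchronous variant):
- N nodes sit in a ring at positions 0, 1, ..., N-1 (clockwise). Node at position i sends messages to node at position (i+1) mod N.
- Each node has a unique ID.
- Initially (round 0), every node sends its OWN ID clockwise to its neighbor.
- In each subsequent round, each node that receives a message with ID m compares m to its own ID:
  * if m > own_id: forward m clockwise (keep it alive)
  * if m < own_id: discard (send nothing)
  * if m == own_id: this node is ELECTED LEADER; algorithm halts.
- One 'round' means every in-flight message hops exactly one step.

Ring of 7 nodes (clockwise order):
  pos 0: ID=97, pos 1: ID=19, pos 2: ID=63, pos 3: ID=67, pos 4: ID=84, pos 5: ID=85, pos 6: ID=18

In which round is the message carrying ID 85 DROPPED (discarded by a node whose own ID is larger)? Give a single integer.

Round 1: pos1(id19) recv 97: fwd; pos2(id63) recv 19: drop; pos3(id67) recv 63: drop; pos4(id84) recv 67: drop; pos5(id85) recv 84: drop; pos6(id18) recv 85: fwd; pos0(id97) recv 18: drop
Round 2: pos2(id63) recv 97: fwd; pos0(id97) recv 85: drop
Round 3: pos3(id67) recv 97: fwd
Round 4: pos4(id84) recv 97: fwd
Round 5: pos5(id85) recv 97: fwd
Round 6: pos6(id18) recv 97: fwd
Round 7: pos0(id97) recv 97: ELECTED
Message ID 85 originates at pos 5; dropped at pos 0 in round 2

Answer: 2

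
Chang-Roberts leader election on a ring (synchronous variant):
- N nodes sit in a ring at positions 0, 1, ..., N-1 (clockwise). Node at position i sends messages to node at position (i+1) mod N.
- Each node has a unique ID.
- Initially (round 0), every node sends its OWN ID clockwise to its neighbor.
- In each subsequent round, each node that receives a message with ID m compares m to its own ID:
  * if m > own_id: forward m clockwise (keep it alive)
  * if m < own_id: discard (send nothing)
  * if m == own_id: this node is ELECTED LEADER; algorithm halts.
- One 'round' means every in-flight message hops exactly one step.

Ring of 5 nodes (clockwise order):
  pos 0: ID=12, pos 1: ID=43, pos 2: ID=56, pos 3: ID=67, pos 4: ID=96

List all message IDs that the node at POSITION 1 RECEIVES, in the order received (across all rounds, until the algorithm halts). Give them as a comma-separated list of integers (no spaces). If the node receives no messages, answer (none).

Answer: 12,96

Derivation:
Round 1: pos1(id43) recv 12: drop; pos2(id56) recv 43: drop; pos3(id67) recv 56: drop; pos4(id96) recv 67: drop; pos0(id12) recv 96: fwd
Round 2: pos1(id43) recv 96: fwd
Round 3: pos2(id56) recv 96: fwd
Round 4: pos3(id67) recv 96: fwd
Round 5: pos4(id96) recv 96: ELECTED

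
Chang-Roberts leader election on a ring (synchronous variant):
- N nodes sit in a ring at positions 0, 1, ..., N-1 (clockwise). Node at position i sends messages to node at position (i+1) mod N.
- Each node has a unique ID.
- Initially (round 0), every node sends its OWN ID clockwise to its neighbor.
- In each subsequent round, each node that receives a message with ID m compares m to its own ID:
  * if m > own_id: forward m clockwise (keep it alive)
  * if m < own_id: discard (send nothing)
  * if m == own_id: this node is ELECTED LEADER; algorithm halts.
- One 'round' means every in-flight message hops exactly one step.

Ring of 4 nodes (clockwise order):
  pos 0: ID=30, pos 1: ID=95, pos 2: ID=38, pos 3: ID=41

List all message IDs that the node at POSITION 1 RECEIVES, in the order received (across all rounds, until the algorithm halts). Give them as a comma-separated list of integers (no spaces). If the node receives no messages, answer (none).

Answer: 30,41,95

Derivation:
Round 1: pos1(id95) recv 30: drop; pos2(id38) recv 95: fwd; pos3(id41) recv 38: drop; pos0(id30) recv 41: fwd
Round 2: pos3(id41) recv 95: fwd; pos1(id95) recv 41: drop
Round 3: pos0(id30) recv 95: fwd
Round 4: pos1(id95) recv 95: ELECTED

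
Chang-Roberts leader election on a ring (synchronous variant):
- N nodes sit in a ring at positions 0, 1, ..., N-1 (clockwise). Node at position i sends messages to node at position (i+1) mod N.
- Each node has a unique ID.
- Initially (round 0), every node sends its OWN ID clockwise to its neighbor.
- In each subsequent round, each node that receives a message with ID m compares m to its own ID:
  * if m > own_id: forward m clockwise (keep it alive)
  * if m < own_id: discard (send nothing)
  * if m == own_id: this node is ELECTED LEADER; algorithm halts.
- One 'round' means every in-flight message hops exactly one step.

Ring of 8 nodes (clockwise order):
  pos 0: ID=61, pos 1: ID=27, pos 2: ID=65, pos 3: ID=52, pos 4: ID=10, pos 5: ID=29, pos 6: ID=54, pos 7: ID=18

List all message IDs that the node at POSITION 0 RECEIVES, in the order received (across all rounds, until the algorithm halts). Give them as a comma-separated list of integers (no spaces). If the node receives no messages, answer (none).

Round 1: pos1(id27) recv 61: fwd; pos2(id65) recv 27: drop; pos3(id52) recv 65: fwd; pos4(id10) recv 52: fwd; pos5(id29) recv 10: drop; pos6(id54) recv 29: drop; pos7(id18) recv 54: fwd; pos0(id61) recv 18: drop
Round 2: pos2(id65) recv 61: drop; pos4(id10) recv 65: fwd; pos5(id29) recv 52: fwd; pos0(id61) recv 54: drop
Round 3: pos5(id29) recv 65: fwd; pos6(id54) recv 52: drop
Round 4: pos6(id54) recv 65: fwd
Round 5: pos7(id18) recv 65: fwd
Round 6: pos0(id61) recv 65: fwd
Round 7: pos1(id27) recv 65: fwd
Round 8: pos2(id65) recv 65: ELECTED

Answer: 18,54,65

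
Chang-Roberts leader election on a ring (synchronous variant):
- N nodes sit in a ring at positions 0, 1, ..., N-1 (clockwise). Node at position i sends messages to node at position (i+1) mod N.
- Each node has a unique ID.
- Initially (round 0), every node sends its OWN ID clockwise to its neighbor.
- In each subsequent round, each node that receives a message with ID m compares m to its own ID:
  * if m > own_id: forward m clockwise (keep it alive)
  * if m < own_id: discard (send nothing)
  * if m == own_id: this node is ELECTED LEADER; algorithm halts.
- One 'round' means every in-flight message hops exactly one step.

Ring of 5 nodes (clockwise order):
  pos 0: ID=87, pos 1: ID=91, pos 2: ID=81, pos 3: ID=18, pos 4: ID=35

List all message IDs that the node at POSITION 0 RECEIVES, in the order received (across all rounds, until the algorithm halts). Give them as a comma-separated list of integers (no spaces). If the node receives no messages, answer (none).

Round 1: pos1(id91) recv 87: drop; pos2(id81) recv 91: fwd; pos3(id18) recv 81: fwd; pos4(id35) recv 18: drop; pos0(id87) recv 35: drop
Round 2: pos3(id18) recv 91: fwd; pos4(id35) recv 81: fwd
Round 3: pos4(id35) recv 91: fwd; pos0(id87) recv 81: drop
Round 4: pos0(id87) recv 91: fwd
Round 5: pos1(id91) recv 91: ELECTED

Answer: 35,81,91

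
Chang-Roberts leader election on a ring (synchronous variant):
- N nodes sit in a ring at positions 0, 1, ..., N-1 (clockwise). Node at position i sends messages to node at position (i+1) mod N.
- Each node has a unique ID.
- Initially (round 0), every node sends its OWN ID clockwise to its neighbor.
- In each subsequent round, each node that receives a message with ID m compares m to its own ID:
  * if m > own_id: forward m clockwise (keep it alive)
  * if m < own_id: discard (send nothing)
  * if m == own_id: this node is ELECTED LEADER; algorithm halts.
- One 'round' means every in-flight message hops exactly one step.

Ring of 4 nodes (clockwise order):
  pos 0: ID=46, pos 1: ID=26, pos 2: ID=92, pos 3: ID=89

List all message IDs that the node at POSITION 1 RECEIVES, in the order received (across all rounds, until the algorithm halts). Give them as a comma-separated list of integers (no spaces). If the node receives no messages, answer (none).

Round 1: pos1(id26) recv 46: fwd; pos2(id92) recv 26: drop; pos3(id89) recv 92: fwd; pos0(id46) recv 89: fwd
Round 2: pos2(id92) recv 46: drop; pos0(id46) recv 92: fwd; pos1(id26) recv 89: fwd
Round 3: pos1(id26) recv 92: fwd; pos2(id92) recv 89: drop
Round 4: pos2(id92) recv 92: ELECTED

Answer: 46,89,92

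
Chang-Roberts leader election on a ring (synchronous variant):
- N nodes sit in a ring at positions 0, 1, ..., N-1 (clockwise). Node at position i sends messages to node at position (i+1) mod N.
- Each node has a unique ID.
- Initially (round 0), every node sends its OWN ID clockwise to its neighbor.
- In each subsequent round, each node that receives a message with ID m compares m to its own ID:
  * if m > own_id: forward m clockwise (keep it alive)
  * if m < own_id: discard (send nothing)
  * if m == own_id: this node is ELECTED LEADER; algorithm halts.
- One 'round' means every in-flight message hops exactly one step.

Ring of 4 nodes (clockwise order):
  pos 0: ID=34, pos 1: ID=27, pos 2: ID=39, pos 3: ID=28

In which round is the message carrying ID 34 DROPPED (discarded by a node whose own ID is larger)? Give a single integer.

Round 1: pos1(id27) recv 34: fwd; pos2(id39) recv 27: drop; pos3(id28) recv 39: fwd; pos0(id34) recv 28: drop
Round 2: pos2(id39) recv 34: drop; pos0(id34) recv 39: fwd
Round 3: pos1(id27) recv 39: fwd
Round 4: pos2(id39) recv 39: ELECTED
Message ID 34 originates at pos 0; dropped at pos 2 in round 2

Answer: 2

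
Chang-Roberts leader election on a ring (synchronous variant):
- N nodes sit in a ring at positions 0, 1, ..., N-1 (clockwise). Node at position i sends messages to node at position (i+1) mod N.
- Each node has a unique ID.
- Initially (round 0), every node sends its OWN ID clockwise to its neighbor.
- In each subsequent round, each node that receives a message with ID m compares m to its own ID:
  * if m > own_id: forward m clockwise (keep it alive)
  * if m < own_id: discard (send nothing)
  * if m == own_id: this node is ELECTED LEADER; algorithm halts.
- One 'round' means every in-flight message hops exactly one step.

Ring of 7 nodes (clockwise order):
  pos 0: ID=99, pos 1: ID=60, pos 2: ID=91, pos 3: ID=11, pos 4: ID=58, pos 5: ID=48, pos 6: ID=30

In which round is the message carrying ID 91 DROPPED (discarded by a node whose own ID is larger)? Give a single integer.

Round 1: pos1(id60) recv 99: fwd; pos2(id91) recv 60: drop; pos3(id11) recv 91: fwd; pos4(id58) recv 11: drop; pos5(id48) recv 58: fwd; pos6(id30) recv 48: fwd; pos0(id99) recv 30: drop
Round 2: pos2(id91) recv 99: fwd; pos4(id58) recv 91: fwd; pos6(id30) recv 58: fwd; pos0(id99) recv 48: drop
Round 3: pos3(id11) recv 99: fwd; pos5(id48) recv 91: fwd; pos0(id99) recv 58: drop
Round 4: pos4(id58) recv 99: fwd; pos6(id30) recv 91: fwd
Round 5: pos5(id48) recv 99: fwd; pos0(id99) recv 91: drop
Round 6: pos6(id30) recv 99: fwd
Round 7: pos0(id99) recv 99: ELECTED
Message ID 91 originates at pos 2; dropped at pos 0 in round 5

Answer: 5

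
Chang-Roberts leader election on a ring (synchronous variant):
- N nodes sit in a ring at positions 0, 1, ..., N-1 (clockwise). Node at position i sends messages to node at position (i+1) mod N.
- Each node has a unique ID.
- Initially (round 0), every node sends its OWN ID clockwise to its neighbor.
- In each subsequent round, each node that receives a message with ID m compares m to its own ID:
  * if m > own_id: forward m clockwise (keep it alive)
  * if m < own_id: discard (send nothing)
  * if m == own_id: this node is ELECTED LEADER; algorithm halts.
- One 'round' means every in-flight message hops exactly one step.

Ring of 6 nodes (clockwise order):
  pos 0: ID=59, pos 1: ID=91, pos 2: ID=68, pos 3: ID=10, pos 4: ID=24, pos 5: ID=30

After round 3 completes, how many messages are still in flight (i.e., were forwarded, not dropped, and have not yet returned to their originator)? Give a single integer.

Answer: 2

Derivation:
Round 1: pos1(id91) recv 59: drop; pos2(id68) recv 91: fwd; pos3(id10) recv 68: fwd; pos4(id24) recv 10: drop; pos5(id30) recv 24: drop; pos0(id59) recv 30: drop
Round 2: pos3(id10) recv 91: fwd; pos4(id24) recv 68: fwd
Round 3: pos4(id24) recv 91: fwd; pos5(id30) recv 68: fwd
After round 3: 2 messages still in flight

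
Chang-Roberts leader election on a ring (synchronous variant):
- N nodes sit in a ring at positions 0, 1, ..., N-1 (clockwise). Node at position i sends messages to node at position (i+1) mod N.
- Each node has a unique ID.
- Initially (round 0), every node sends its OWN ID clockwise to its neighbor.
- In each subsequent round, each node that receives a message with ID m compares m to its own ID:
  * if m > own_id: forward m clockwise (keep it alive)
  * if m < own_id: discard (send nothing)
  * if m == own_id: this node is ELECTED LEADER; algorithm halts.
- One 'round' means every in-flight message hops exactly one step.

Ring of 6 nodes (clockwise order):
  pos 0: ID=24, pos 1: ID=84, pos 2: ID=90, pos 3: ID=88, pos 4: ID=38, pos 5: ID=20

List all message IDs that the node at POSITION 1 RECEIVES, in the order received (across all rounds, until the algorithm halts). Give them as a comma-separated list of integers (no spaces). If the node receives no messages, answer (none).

Answer: 24,38,88,90

Derivation:
Round 1: pos1(id84) recv 24: drop; pos2(id90) recv 84: drop; pos3(id88) recv 90: fwd; pos4(id38) recv 88: fwd; pos5(id20) recv 38: fwd; pos0(id24) recv 20: drop
Round 2: pos4(id38) recv 90: fwd; pos5(id20) recv 88: fwd; pos0(id24) recv 38: fwd
Round 3: pos5(id20) recv 90: fwd; pos0(id24) recv 88: fwd; pos1(id84) recv 38: drop
Round 4: pos0(id24) recv 90: fwd; pos1(id84) recv 88: fwd
Round 5: pos1(id84) recv 90: fwd; pos2(id90) recv 88: drop
Round 6: pos2(id90) recv 90: ELECTED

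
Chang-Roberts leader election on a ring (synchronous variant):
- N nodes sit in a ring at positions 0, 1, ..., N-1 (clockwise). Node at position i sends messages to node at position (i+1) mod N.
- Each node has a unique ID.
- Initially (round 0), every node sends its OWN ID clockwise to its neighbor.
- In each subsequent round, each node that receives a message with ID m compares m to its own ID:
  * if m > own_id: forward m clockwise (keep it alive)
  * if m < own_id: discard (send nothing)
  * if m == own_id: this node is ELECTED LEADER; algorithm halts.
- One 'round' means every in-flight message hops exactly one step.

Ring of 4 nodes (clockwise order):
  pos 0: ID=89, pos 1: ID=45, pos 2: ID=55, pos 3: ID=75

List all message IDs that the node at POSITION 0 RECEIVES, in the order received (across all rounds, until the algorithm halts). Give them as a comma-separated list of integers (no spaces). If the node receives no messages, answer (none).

Round 1: pos1(id45) recv 89: fwd; pos2(id55) recv 45: drop; pos3(id75) recv 55: drop; pos0(id89) recv 75: drop
Round 2: pos2(id55) recv 89: fwd
Round 3: pos3(id75) recv 89: fwd
Round 4: pos0(id89) recv 89: ELECTED

Answer: 75,89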